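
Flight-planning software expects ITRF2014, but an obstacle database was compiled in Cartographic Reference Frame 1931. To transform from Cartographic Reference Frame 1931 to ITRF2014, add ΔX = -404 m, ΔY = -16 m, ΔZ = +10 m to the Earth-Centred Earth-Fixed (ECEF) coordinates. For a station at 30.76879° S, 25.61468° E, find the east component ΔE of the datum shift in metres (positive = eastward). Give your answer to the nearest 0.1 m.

The local east axis at (φ, λ) is (−sin λ, cos λ, 0), so ΔE = −sin(25.61468°)·(-404) + cos(25.61468°)·(-16) = 160.23 m.

ΔE = 160.2 m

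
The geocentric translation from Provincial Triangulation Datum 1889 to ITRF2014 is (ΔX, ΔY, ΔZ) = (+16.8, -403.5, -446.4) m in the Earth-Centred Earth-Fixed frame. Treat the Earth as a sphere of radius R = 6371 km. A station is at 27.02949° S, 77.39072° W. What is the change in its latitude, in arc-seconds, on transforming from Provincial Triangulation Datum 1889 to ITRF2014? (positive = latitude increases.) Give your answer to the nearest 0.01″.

Δφ = -7.03″

sin φ = -0.454449, cos φ = 0.890773, sin λ = -0.975881, cos λ = 0.218301.
North component: ΔN = −sin φ cos λ·ΔX − sin φ sin λ·ΔY + cos φ·ΔZ = −(-0.454449)(0.218301)(16.8) − (-0.454449)(-0.975881)(-403.5) + (0.890773)(-446.4) = -217.03 m.
1° of latitude spans πR/180 = 111195 m, so Δφ = -217.03 / 111195 × 3600 = -7.026″.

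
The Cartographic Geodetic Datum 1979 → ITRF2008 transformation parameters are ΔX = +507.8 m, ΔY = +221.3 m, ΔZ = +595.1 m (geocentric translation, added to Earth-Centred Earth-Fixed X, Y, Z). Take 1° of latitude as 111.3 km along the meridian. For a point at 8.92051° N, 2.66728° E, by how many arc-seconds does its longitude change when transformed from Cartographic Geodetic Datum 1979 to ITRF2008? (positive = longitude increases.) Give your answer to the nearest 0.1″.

sin φ = 0.155064, cos φ = 0.987904, sin λ = 0.046536, cos λ = 0.998917.
East component: ΔE = −sin λ·ΔX + cos λ·ΔY = −(0.046536)(507.8) + (0.998917)(221.3) = 197.43 m.
1° of latitude spans 111300 m; at latitude φ, 1° of longitude spans that × cos φ = 109953.8 m, so Δλ = 197.43 / 109953.8 × 3600 = 6.464″.

Δλ = 6.5″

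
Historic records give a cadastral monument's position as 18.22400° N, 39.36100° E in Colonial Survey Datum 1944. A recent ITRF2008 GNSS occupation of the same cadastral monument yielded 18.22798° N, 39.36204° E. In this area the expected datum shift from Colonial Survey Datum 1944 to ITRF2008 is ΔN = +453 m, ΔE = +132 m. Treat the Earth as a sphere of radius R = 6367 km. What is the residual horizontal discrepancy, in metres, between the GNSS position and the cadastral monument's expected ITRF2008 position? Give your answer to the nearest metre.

25 m

Observed coordinate differences: Δφ = +0.00398°, Δλ = +0.00104°.
Converting to metres (1° lat = 111125 m, cos φ = 0.949841): observed ΔN = 442.3 m, observed ΔE = 109.8 m.
Subtracting the expected shift leaves a residual of 442.3 − (453) = -10.7 m north and 109.8 − (132) = -22.2 m east.
Residual distance = √((-10.7)² + (-22.2)²) = 24.7 m.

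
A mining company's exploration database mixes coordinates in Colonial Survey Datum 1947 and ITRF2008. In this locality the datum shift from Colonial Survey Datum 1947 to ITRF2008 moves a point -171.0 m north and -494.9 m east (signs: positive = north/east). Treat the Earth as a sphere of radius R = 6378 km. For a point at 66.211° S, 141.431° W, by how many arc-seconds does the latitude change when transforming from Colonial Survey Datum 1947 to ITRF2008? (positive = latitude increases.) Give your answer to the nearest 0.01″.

Δφ = -5.53″

On a sphere of radius R, 1 rad of latitude = R, so Δφ = ΔN / R = -171.0 / 6378000 = -2.6811e-05 rad = -5.530″.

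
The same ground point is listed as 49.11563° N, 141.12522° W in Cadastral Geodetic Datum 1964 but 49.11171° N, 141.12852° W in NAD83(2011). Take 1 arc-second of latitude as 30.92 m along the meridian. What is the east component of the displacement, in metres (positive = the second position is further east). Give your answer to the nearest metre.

ΔE = -240 m

Δφ = 49.11171° − 49.11563° = -0.00392°; Δλ = -141.12852° − -141.12522° = -0.00330°.
1° of latitude = 3600 × 30.92 = 111312 m.
ΔN = Δφ × 111312 = -436.3 m; ΔE = Δλ × 111312 × cos(49.11563°) = -0.00330 × 111312 × 0.654535 = -240.4 m.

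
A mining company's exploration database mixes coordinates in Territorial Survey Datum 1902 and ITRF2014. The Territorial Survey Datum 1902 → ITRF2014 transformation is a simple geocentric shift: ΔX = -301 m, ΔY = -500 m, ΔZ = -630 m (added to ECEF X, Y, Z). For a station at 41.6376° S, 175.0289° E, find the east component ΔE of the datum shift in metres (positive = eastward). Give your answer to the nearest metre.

The local east axis at (φ, λ) is (−sin λ, cos λ, 0), so ΔE = −sin(175.0289°)·(-301) + cos(175.0289°)·(-500) = 524.20 m.

ΔE = 524 m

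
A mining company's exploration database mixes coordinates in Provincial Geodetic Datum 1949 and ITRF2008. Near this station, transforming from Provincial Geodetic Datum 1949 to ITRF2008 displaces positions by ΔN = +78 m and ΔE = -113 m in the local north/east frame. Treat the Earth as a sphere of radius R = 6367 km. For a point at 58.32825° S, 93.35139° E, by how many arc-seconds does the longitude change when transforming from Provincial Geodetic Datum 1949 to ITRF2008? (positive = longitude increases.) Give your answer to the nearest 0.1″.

At latitude -58.32825°, cos φ = 0.525052.
One radian of longitude at latitude φ spans R cos φ, so Δλ = ΔE / (R cos φ) = -113.0 / (6367000 × 0.525052) = -3.3802e-05 rad = -6.972″.

Δλ = -7.0″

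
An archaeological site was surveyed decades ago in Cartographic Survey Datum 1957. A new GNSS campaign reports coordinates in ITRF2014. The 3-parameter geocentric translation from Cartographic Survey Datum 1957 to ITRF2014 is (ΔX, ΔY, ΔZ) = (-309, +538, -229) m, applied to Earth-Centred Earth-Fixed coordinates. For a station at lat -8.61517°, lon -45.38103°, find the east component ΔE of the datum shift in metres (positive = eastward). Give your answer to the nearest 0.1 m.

ΔE = 157.9 m

The local east axis at (φ, λ) is (−sin λ, cos λ, 0), so ΔE = −sin(-45.38103°)·(-309) + cos(-45.38103°)·538 = 157.94 m.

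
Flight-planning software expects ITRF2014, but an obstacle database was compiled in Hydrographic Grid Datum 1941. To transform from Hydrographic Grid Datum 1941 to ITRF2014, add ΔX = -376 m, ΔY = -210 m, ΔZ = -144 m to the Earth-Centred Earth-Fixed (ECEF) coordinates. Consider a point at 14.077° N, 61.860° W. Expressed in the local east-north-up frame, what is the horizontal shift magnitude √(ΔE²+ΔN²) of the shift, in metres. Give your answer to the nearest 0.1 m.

At φ = 14.077°, λ = -61.860°: sin φ = 0.243226, cos φ = 0.969970, sin λ = -0.881798, cos λ = 0.471628.
ΔE = −sin λ·ΔX + cos λ·ΔY = −(-0.881798)·(-376) + (0.471628)·(-210) = -430.60 m.
ΔN = −sin φ cos λ·ΔX − sin φ sin λ·ΔY + cos φ·ΔZ = −(0.243226)(0.471628)(-376) − (0.243226)(-0.881798)(-210) + (0.969970)(-144) = -141.58 m.
Horizontal magnitude = √(ΔE² + ΔN²) = √((-430.60)² + (-141.58)²) = 453.28 m.

453.3 m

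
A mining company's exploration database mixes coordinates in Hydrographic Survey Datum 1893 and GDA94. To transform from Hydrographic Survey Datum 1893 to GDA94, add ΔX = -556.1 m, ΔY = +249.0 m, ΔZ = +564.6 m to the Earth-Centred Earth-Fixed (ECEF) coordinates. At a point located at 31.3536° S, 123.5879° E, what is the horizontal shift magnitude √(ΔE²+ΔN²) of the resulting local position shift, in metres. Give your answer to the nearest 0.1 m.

817.7 m

The local east axis at (φ, λ) is (−sin λ, cos λ, 0), so ΔE = −sin(123.5879°)·(-556.1) + cos(123.5879°)·249.0 = 325.50 m.
The local north axis is (−sin φ cos λ, −sin φ sin λ, cos φ), giving ΔN = 160.072 + 107.928 + 482.153 = 750.15 m.
Horizontal magnitude = √(ΔE² + ΔN²) = √(325.50² + 750.15²) = 817.73 m.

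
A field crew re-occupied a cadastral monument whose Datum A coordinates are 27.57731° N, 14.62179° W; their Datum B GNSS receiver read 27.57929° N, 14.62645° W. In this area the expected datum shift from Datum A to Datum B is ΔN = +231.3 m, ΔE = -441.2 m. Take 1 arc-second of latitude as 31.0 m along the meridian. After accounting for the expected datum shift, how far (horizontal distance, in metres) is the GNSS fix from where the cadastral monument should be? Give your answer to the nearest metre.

Observed coordinate differences: Δφ = +0.00198°, Δλ = -0.00466°.
Converting to metres (1° lat = 111600 m, cos φ = 0.886387): observed ΔN = 221.0 m, observed ΔE = -461.0 m.
Subtracting the expected shift leaves a residual of 221.0 − (231.3) = -10.3 m north and -461.0 − (-441.2) = -19.8 m east.
Residual distance = √((-10.3)² + (-19.8)²) = 22.3 m.

22 m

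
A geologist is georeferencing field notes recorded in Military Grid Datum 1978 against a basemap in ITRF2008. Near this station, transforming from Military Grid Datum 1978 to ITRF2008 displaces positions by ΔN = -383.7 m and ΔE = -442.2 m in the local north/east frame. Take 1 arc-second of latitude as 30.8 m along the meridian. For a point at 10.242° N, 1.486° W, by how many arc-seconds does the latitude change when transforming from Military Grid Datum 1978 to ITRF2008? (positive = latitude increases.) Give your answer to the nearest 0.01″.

Δφ = -12.46″

1″ of latitude = 30.80 m, so Δφ = -383.7 / 30.80 = -12.458″.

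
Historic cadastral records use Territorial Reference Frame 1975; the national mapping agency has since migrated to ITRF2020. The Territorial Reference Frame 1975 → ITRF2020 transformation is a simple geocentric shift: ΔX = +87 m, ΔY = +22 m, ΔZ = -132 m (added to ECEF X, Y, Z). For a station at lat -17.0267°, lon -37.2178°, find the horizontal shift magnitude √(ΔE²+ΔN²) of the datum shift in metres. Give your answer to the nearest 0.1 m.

130.3 m

At φ = -17.0267°, λ = -37.2178°: sin φ = -0.292817, cos φ = 0.956168, sin λ = -0.604847, cos λ = 0.796342.
ΔE = −sin λ·ΔX + cos λ·ΔY = −(-0.604847)·(87) + (0.796342)·(22) = 70.14 m.
ΔN = −sin φ cos λ·ΔX − sin φ sin λ·ΔY + cos φ·ΔZ = −(-0.292817)(0.796342)(87) − (-0.292817)(-0.604847)(22) + (0.956168)(-132) = -109.82 m.
Horizontal magnitude = √(ΔE² + ΔN²) = √(70.14² + (-109.82)²) = 130.31 m.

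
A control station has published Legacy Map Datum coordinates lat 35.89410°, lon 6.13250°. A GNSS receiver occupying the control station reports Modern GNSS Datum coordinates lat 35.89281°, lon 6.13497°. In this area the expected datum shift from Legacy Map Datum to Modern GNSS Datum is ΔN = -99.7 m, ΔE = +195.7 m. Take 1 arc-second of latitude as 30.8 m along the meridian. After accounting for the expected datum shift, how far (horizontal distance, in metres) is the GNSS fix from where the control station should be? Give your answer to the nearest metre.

Observed coordinate differences: Δφ = -0.00129°, Δλ = +0.00247°.
Converting to metres (1° lat = 110880 m, cos φ = 0.810102): observed ΔN = -143.0 m, observed ΔE = 221.9 m.
Subtracting the expected shift leaves a residual of -143.0 − (-99.7) = -43.3 m north and 221.9 − (195.7) = 26.2 m east.
Residual distance = √((-43.3)² + 26.2²) = 50.6 m.

51 m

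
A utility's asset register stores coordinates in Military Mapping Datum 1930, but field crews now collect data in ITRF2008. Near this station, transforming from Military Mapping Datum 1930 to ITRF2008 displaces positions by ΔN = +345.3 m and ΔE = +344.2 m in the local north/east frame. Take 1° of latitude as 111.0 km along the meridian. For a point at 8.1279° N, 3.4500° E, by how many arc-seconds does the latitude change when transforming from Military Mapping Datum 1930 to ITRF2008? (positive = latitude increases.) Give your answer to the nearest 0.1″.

1° of latitude = 111.0 km, so Δφ = 345.3 / 111000 = 0.0031108° = 11.199″.

Δφ = 11.2″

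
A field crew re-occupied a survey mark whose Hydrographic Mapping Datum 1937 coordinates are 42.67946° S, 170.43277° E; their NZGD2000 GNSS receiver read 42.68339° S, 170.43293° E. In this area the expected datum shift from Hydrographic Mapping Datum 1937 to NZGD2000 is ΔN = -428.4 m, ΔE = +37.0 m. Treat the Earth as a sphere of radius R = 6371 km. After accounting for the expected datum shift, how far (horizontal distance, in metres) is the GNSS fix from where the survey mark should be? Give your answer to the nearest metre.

25 m

Observed coordinate differences: Δφ = -0.00393°, Δλ = +0.00016°.
Converting to metres (1° lat = 111195 m, cos φ = 0.735158): observed ΔN = -437.0 m, observed ΔE = 13.1 m.
Subtracting the expected shift leaves a residual of -437.0 − (-428.4) = -8.6 m north and 13.1 − (37.0) = -23.9 m east.
Residual distance = √((-8.6)² + (-23.9)²) = 25.4 m.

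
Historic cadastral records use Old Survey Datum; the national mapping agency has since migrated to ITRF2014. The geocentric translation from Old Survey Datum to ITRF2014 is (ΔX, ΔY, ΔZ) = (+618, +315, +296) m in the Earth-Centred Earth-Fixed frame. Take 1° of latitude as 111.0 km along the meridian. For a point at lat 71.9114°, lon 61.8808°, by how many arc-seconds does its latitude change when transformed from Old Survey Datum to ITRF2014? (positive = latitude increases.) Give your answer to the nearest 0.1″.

Δφ = -14.6″

sin φ = 0.950578, cos φ = 0.310487, sin λ = 0.881969, cos λ = 0.471307.
North component: ΔN = −sin φ cos λ·ΔX − sin φ sin λ·ΔY + cos φ·ΔZ = −(0.950578)(0.471307)(618) − (0.950578)(0.881969)(315) + (0.310487)(296) = -449.06 m.
1° of latitude spans 111000 m, so Δφ = -449.06 / 111000 × 3600 = -14.564″.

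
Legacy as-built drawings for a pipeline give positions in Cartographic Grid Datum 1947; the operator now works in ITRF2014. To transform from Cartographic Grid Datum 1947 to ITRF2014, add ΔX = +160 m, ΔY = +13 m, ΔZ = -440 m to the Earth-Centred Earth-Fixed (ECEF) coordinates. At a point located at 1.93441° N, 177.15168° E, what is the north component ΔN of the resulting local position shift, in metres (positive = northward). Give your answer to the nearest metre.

ΔN = -434 m

At φ = 1.93441°, λ = 177.15168°: sin φ = 0.033755, cos φ = 0.999430, sin λ = 0.049692, cos λ = -0.998765.
ΔN = −sin φ cos λ·ΔX − sin φ sin λ·ΔY + cos φ·ΔZ = −(0.033755)(-0.998765)(160) − (0.033755)(0.049692)(13) + (0.999430)(-440) = -434.38 m.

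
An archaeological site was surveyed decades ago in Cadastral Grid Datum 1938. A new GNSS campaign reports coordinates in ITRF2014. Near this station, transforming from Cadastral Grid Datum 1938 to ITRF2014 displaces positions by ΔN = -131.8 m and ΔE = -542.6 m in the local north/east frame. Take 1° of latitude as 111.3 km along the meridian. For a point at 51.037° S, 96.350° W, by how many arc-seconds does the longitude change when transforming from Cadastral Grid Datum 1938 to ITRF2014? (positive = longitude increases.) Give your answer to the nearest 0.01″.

At latitude -51.037°, cos φ = 0.628818.
1° of longitude at this latitude = 111.3 × cos φ = 69.99 km, so Δλ = -542.6 / 69987.5 = -0.0077528° = -27.910″.

Δλ = -27.91″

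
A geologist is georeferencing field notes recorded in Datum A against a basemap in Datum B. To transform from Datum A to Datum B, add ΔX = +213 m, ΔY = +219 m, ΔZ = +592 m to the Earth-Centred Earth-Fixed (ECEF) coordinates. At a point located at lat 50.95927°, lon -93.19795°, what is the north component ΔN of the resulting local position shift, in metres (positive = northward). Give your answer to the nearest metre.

The local north axis is (−sin φ cos λ, −sin φ sin λ, cos φ), giving ΔN = 9.229 + 169.832 + 372.885 = 551.95 m.

ΔN = 552 m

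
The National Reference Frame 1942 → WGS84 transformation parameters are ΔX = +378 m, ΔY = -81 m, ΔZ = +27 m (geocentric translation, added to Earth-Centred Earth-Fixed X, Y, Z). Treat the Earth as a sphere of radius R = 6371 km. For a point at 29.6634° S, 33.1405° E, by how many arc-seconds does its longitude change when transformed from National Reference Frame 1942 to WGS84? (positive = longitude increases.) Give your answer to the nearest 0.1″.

Δλ = -10.2″

sin φ = -0.494904, cos φ = 0.868948, sin λ = 0.546694, cos λ = 0.837332.
East component: ΔE = −sin λ·ΔX + cos λ·ΔY = −(0.546694)(378) + (0.837332)(-81) = -274.47 m.
1° of latitude spans πR/180 = 111195 m; at latitude φ, 1° of longitude spans that × cos φ = 96622.6 m, so Δλ = -274.47 / 96622.6 × 3600 = -10.226″.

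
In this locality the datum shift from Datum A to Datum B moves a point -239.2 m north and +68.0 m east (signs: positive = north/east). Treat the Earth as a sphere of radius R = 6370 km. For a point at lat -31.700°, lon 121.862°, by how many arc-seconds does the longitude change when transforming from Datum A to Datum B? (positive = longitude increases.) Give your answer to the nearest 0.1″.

At latitude -31.700°, cos φ = 0.850811.
One radian of longitude at latitude φ spans R cos φ, so Δλ = ΔE / (R cos φ) = 68.0 / (6370000 × 0.850811) = 1.2547e-05 rad = 2.588″.

Δλ = 2.6″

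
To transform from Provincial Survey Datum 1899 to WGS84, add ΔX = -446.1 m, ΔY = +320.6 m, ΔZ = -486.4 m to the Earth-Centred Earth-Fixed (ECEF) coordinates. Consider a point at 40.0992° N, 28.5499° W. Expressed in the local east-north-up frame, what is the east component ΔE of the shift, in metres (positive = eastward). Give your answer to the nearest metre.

At φ = 40.0992°, λ = -28.5499°: sin φ = 0.644113, cos φ = 0.764930, sin λ = -0.477924, cos λ = 0.878401.
ΔE = −sin λ·ΔX + cos λ·ΔY = −(-0.477924)·(-446.1) + (0.878401)·(320.6) = 68.41 m.

ΔE = 68 m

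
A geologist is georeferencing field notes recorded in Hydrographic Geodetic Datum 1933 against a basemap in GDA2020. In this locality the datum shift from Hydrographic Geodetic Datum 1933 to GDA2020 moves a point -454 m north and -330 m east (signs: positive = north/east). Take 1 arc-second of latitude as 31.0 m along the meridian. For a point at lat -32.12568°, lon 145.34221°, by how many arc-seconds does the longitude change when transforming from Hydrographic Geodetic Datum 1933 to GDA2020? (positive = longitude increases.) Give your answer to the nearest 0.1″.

At latitude -32.12568°, cos φ = 0.846884.
1″ of longitude at this latitude = 31.00 × cos φ = 26.2534 m, so Δλ = -330.0 / 26.2534 = -12.570″.

Δλ = -12.6″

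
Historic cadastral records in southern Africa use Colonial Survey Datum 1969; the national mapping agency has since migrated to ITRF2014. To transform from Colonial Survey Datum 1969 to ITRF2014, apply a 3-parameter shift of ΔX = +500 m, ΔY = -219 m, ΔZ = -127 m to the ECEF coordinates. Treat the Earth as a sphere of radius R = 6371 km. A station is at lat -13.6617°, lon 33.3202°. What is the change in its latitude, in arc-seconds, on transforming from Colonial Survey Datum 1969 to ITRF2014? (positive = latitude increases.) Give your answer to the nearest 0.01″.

sin φ = -0.236189, cos φ = 0.971707, sin λ = 0.549317, cos λ = 0.835614.
North component: ΔN = −sin φ cos λ·ΔX − sin φ sin λ·ΔY + cos φ·ΔZ = −(-0.236189)(0.835614)(500) − (-0.236189)(0.549317)(-219) + (0.971707)(-127) = -53.14 m.
1° of latitude spans πR/180 = 111195 m, so Δφ = -53.14 / 111195 × 3600 = -1.720″.

Δφ = -1.72″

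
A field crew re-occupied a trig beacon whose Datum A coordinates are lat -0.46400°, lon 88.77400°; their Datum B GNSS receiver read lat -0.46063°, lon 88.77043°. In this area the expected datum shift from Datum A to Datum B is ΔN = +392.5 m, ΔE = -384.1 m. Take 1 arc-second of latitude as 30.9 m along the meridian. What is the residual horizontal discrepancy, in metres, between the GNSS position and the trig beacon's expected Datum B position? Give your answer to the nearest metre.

22 m

Observed coordinate differences: Δφ = +0.00337°, Δλ = -0.00357°.
Converting to metres (1° lat = 111240 m, cos φ = 0.999967): observed ΔN = 374.9 m, observed ΔE = -397.1 m.
Subtracting the expected shift leaves a residual of 374.9 − (392.5) = -17.6 m north and -397.1 − (-384.1) = -13.0 m east.
Residual distance = √((-17.6)² + (-13.0)²) = 21.9 m.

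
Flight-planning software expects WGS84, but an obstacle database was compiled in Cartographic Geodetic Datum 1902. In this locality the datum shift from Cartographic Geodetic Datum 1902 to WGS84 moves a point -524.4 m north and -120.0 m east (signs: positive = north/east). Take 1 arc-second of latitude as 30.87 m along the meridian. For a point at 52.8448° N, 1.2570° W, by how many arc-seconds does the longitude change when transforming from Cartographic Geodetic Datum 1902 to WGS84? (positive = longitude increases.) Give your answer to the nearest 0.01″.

At latitude 52.8448°, cos φ = 0.603976.
1″ of longitude at this latitude = 30.87 × cos φ = 18.6447 m, so Δλ = -120.0 / 18.6447 = -6.436″.

Δλ = -6.44″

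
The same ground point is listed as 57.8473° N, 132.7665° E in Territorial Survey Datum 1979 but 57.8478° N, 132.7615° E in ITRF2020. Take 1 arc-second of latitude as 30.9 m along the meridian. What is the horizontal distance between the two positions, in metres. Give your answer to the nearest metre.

Δφ = 57.8478° − 57.8473° = +0.0005°; Δλ = 132.7615° − 132.7665° = -0.0050°.
1° of latitude = 3600 × 30.90 = 111240 m.
ΔN = Δφ × 111240 = 55.6 m; ΔE = Δλ × 111240 × cos(57.8473°) = -0.0050 × 111240 × 0.532178 = -296.0 m.
Distance = √(ΔE² + ΔN²) = √((-296.0)² + 55.6²) = 301.2 m.

301 m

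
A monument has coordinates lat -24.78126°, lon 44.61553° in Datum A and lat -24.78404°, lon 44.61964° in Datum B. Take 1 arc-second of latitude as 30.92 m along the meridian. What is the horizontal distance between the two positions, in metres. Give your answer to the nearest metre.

Δφ = -24.78404° − -24.78126° = -0.00278°; Δλ = 44.61964° − 44.61553° = +0.00411°.
1° of latitude = 3600 × 30.92 = 111312 m.
ΔN = Δφ × 111312 = -309.4 m; ΔE = Δλ × 111312 × cos(-24.78126°) = +0.00411 × 111312 × 0.907915 = 415.4 m.
Distance = √(ΔE² + ΔN²) = √(415.4² + (-309.4)²) = 518.0 m.

518 m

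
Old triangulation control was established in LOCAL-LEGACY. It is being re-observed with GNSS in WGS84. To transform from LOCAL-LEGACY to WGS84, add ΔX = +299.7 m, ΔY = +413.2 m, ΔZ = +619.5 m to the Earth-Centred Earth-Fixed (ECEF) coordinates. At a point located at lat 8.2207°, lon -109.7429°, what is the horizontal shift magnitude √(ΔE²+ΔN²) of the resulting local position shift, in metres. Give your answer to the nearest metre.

698 m

At φ = 8.2207°, λ = -109.7429°: sin φ = 0.142987, cos φ = 0.989725, sin λ = -0.941218, cos λ = -0.337800.
ΔE = −sin λ·ΔX + cos λ·ΔY = −(-0.941218)·(299.7) + (-0.337800)·(413.2) = 142.50 m.
ΔN = −sin φ cos λ·ΔX − sin φ sin λ·ΔY + cos φ·ΔZ = −(0.142987)(-0.337800)(299.7) − (0.142987)(-0.941218)(413.2) + (0.989725)(619.5) = 683.22 m.
Horizontal magnitude = √(ΔE² + ΔN²) = √(142.50² + 683.22²) = 697.92 m.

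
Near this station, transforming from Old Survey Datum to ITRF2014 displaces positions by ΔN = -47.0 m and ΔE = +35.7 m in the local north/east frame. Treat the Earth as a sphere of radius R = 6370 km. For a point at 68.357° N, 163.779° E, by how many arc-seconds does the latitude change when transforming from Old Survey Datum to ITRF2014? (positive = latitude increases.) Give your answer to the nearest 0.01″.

On a sphere of radius R, 1 rad of latitude = R, so Δφ = ΔN / R = -47.0 / 6370000 = -7.3783e-06 rad = -1.522″.

Δφ = -1.52″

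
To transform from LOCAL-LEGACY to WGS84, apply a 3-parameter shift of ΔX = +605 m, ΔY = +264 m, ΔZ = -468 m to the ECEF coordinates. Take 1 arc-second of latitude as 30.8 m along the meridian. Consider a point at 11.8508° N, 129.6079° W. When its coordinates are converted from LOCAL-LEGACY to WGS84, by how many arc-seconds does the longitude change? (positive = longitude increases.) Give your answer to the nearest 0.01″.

Δλ = 9.88″

sin φ = 0.205364, cos φ = 0.978686, sin λ = -0.770425, cos λ = -0.637530.
East component: ΔE = −sin λ·ΔX + cos λ·ΔY = −(-0.770425)(605) + (-0.637530)(264) = 297.80 m.
1° of latitude spans 3600 × 30.80 = 110880 m; at latitude φ, 1° of longitude spans that × cos φ = 108516.7 m, so Δλ = 297.80 / 108516.7 × 3600 = 9.879″.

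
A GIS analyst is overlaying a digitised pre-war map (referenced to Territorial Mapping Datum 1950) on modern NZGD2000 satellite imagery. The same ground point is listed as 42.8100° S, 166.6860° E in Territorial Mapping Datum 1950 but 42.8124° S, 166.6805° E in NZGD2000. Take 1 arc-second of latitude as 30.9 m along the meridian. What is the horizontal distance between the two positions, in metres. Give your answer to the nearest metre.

522 m

Δφ = -42.8124° − -42.8100° = -0.0024°; Δλ = 166.6805° − 166.6860° = -0.0055°.
1° of latitude = 3600 × 30.90 = 111240 m.
ΔN = Δφ × 111240 = -267.0 m; ΔE = Δλ × 111240 × cos(-42.8100°) = -0.0055 × 111240 × 0.733611 = -448.8 m.
Distance = √(ΔE² + ΔN²) = √((-448.8)² + (-267.0)²) = 522.2 m.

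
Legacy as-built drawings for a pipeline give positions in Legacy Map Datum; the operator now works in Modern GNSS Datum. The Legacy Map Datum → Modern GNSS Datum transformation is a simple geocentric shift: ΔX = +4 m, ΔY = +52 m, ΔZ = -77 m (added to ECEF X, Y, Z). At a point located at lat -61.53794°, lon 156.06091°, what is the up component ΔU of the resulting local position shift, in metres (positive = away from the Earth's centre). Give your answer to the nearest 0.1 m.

ΔU = 76.0 m

At φ = -61.53794°, λ = 156.06091°: sin φ = -0.879133, cos φ = 0.476577, sin λ = 0.405765, cos λ = -0.913977.
ΔU = cos φ cos λ·ΔX + cos φ sin λ·ΔY + sin φ·ΔZ = (0.476577)(-0.913977)(4) + (0.476577)(0.405765)(52) + (-0.879133)(-77) = 76.01 m.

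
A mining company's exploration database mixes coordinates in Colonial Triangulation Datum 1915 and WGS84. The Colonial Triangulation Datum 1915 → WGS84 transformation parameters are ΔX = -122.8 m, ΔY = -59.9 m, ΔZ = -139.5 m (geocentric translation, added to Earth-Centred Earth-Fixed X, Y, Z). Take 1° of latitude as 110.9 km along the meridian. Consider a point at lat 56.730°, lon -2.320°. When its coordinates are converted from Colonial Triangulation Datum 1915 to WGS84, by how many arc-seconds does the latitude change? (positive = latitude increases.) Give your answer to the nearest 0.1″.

Δφ = 0.8″

sin φ = 0.836095, cos φ = 0.548585, sin λ = -0.040481, cos λ = 0.999180.
North component: ΔN = −sin φ cos λ·ΔX − sin φ sin λ·ΔY + cos φ·ΔZ = −(0.836095)(0.999180)(-122.8) − (0.836095)(-0.040481)(-59.9) + (0.548585)(-139.5) = 24.03 m.
1° of latitude spans 110900 m, so Δφ = 24.03 / 110900 × 3600 = 0.780″.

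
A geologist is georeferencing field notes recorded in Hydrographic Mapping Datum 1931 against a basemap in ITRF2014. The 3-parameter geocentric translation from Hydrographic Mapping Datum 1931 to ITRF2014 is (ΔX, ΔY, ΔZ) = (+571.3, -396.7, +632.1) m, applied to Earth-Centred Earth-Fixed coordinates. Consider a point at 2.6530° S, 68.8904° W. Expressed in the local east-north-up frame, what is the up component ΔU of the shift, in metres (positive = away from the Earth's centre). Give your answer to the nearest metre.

The local up (radial) axis is (cos φ cos λ, cos φ sin λ, sin φ), giving ΔU = 205.535 + 369.682 − 29.258 = 545.96 m.

ΔU = 546 m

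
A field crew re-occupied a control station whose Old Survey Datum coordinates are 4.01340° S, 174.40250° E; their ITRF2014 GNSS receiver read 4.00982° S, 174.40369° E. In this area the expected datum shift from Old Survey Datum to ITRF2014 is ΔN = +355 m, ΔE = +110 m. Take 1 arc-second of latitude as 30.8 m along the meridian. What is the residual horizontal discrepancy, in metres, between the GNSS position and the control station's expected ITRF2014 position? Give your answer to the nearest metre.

Observed coordinate differences: Δφ = +0.00358°, Δλ = +0.00119°.
Converting to metres (1° lat = 110880 m, cos φ = 0.997548): observed ΔN = 397.0 m, observed ΔE = 131.6 m.
Subtracting the expected shift leaves a residual of 397.0 − (355) = 42.0 m north and 131.6 − (110) = 21.6 m east.
Residual distance = √(42.0² + 21.6²) = 47.2 m.

47 m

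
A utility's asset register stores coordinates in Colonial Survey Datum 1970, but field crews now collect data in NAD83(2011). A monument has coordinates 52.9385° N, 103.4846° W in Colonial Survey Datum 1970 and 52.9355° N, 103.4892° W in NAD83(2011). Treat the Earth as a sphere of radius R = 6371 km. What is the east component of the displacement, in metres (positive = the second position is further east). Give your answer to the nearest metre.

Δφ = 52.9355° − 52.9385° = -0.0030°; Δλ = -103.4892° − -103.4846° = -0.0046°.
1° along a meridian = πR/180 = 111195 m.
ΔN = Δφ × 111195 = -333.6 m; ΔE = Δλ × 111195 × cos(52.9385°) = -0.0046 × 111195 × 0.602672 = -308.3 m.

ΔE = -308 m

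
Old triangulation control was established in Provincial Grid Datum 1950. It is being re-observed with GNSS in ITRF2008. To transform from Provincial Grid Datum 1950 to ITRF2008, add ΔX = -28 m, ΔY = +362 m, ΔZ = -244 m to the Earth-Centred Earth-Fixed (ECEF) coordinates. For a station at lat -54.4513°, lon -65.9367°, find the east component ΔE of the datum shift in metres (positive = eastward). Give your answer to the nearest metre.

At φ = -54.4513°, λ = -65.9367°: sin φ = -0.813622, cos φ = 0.581395, sin λ = -0.913096, cos λ = 0.407746.
ΔE = −sin λ·ΔX + cos λ·ΔY = −(-0.913096)·(-28) + (0.407746)·(362) = 122.04 m.

ΔE = 122 m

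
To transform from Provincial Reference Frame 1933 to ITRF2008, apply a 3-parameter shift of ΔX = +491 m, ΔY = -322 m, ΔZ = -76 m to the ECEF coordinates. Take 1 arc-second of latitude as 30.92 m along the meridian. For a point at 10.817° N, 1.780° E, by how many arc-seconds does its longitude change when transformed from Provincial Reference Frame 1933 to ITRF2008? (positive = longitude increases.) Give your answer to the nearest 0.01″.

sin φ = 0.187673, cos φ = 0.982232, sin λ = 0.031062, cos λ = 0.999517.
East component: ΔE = −sin λ·ΔX + cos λ·ΔY = −(0.031062)(491) + (0.999517)(-322) = -337.10 m.
1° of latitude spans 3600 × 30.92 = 111312 m; at latitude φ, 1° of longitude spans that × cos φ = 109334.2 m, so Δλ = -337.10 / 109334.2 × 3600 = -11.099″.

Δλ = -11.10″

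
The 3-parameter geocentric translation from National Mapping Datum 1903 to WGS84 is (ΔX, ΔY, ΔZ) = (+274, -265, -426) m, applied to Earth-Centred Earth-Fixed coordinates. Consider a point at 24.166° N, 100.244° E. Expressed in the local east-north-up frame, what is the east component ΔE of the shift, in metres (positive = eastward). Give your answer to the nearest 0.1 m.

At φ = 24.166°, λ = 100.244°: sin φ = 0.409382, cos φ = 0.912363, sin λ = 0.984059, cos λ = -0.177840.
ΔE = −sin λ·ΔX + cos λ·ΔY = −(0.984059)·(274) + (-0.177840)·(-265) = -222.50 m.

ΔE = -222.5 m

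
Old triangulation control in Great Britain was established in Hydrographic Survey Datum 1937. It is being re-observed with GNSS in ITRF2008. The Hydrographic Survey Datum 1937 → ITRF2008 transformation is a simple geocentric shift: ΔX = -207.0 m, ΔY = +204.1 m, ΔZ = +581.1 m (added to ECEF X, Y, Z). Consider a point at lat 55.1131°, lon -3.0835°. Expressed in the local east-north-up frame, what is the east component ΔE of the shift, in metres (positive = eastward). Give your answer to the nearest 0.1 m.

ΔE = 192.7 m

At φ = 55.1131°, λ = -3.0835°: sin φ = 0.820283, cos φ = 0.571958, sin λ = -0.053791, cos λ = 0.998552.
ΔE = −sin λ·ΔX + cos λ·ΔY = −(-0.053791)·(-207.0) + (0.998552)·(204.1) = 192.67 m.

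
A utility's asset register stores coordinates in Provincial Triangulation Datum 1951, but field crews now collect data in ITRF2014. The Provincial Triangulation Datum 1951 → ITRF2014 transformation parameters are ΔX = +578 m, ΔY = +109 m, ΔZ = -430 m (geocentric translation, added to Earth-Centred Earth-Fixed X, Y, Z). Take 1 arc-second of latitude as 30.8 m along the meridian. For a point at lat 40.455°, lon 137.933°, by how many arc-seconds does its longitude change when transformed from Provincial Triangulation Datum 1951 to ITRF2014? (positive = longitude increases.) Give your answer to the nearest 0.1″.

Δλ = -20.0″

sin φ = 0.648851, cos φ = 0.760916, sin λ = 0.669999, cos λ = -0.742362.
East component: ΔE = −sin λ·ΔX + cos λ·ΔY = −(0.669999)(578) + (-0.742362)(109) = -468.18 m.
1° of latitude spans 3600 × 30.80 = 110880 m; at latitude φ, 1° of longitude spans that × cos φ = 84370.3 m, so Δλ = -468.18 / 84370.3 × 3600 = -19.977″.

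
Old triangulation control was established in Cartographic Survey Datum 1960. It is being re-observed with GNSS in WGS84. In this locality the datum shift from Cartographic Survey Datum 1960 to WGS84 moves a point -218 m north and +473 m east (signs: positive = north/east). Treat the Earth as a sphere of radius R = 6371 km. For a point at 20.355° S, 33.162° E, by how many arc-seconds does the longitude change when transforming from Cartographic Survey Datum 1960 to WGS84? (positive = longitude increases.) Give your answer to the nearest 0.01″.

At latitude -20.355°, cos φ = 0.937555.
One radian of longitude at latitude φ spans R cos φ, so Δλ = ΔE / (R cos φ) = 473.0 / (6371000 × 0.937555) = 7.9187e-05 rad = 16.334″.

Δλ = 16.33″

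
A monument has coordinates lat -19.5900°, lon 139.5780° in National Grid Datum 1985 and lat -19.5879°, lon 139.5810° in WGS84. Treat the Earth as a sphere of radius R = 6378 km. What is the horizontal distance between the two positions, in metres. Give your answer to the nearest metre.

Δφ = -19.5879° − -19.5900° = +0.0021°; Δλ = 139.5810° − 139.5780° = +0.0030°.
1° along a meridian = πR/180 = 111317 m.
ΔN = Δφ × 111317 = 233.8 m; ΔE = Δλ × 111317 × cos(-19.5900°) = +0.0030 × 111317 × 0.942116 = 314.6 m.
Distance = √(ΔE² + ΔN²) = √(314.6² + 233.8²) = 392.0 m.

392 m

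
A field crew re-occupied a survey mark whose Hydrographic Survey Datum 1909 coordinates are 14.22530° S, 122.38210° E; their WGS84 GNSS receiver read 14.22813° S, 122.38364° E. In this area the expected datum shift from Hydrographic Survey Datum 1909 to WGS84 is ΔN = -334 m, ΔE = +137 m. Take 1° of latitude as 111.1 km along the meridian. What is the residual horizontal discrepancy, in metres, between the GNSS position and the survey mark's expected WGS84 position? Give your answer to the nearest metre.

35 m

Observed coordinate differences: Δφ = -0.00283°, Δλ = +0.00154°.
Converting to metres (1° lat = 111100 m, cos φ = 0.969337): observed ΔN = -314.4 m, observed ΔE = 165.8 m.
Subtracting the expected shift leaves a residual of -314.4 − (-334) = 19.6 m north and 165.8 − (137) = 28.8 m east.
Residual distance = √(19.6² + 28.8²) = 34.9 m.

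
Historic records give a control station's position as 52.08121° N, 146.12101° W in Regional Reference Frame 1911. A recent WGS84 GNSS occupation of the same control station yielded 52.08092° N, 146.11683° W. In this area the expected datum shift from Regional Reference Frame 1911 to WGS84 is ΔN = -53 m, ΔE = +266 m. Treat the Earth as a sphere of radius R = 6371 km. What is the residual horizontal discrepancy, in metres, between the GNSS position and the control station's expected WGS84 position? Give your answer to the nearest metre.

Observed coordinate differences: Δφ = -0.00029°, Δλ = +0.00418°.
Converting to metres (1° lat = 111195 m, cos φ = 0.614544): observed ΔN = -32.2 m, observed ΔE = 285.6 m.
Subtracting the expected shift leaves a residual of -32.2 − (-53) = 20.8 m north and 285.6 − (266) = 19.6 m east.
Residual distance = √(20.8² + 19.6²) = 28.6 m.

29 m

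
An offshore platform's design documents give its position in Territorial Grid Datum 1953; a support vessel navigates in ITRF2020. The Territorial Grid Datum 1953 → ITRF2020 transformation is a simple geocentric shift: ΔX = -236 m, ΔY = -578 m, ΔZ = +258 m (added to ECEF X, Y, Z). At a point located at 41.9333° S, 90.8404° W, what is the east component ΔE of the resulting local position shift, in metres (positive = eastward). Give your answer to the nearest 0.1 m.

At φ = -41.9333°, λ = -90.8404°: sin φ = -0.668265, cos φ = 0.743923, sin λ = -0.999892, cos λ = -0.014667.
ΔE = −sin λ·ΔX + cos λ·ΔY = −(-0.999892)·(-236) + (-0.014667)·(-578) = -227.50 m.

ΔE = -227.5 m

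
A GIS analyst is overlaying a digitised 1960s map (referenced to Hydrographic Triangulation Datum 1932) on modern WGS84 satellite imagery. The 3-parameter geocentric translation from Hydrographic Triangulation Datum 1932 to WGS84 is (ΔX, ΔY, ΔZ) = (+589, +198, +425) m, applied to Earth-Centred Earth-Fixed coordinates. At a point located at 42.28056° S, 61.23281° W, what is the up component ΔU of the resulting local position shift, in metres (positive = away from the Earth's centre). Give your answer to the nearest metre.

ΔU = -205 m

The local up (radial) axis is (cos φ cos λ, cos φ sin λ, sin φ), giving ΔU = 209.719 − 128.412 − 285.924 = -204.62 m.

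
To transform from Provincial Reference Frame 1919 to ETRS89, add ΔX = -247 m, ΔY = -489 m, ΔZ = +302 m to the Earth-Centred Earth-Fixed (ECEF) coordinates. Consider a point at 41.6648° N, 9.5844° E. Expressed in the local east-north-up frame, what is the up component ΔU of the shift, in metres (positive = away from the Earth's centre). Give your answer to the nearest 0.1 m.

At φ = 41.6648°, λ = 9.5844°: sin φ = 0.664772, cos φ = 0.747047, sin λ = 0.166500, cos λ = 0.986041.
ΔU = cos φ cos λ·ΔX + cos φ sin λ·ΔY + sin φ·ΔZ = (0.747047)(0.986041)(-247) + (0.747047)(0.166500)(-489) + (0.664772)(302) = -42.01 m.

ΔU = -42.0 m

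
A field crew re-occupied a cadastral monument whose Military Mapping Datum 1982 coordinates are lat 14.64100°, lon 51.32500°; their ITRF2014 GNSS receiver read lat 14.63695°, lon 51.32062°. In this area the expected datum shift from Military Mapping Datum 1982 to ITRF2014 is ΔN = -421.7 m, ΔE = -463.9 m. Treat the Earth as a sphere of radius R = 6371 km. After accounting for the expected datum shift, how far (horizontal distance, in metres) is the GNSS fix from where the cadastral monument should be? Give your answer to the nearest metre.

30 m

Observed coordinate differences: Δφ = -0.00405°, Δλ = -0.00438°.
Converting to metres (1° lat = 111195 m, cos φ = 0.967529): observed ΔN = -450.3 m, observed ΔE = -471.2 m.
Subtracting the expected shift leaves a residual of -450.3 − (-421.7) = -28.6 m north and -471.2 − (-463.9) = -7.3 m east.
Residual distance = √((-28.6)² + (-7.3)²) = 29.6 m.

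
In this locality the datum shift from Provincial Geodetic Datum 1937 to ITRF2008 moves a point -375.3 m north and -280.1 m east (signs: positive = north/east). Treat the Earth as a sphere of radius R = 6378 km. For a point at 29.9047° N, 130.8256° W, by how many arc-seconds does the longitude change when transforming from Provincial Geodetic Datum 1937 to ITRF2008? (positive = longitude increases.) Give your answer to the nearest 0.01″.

Δλ = -10.45″

At latitude 29.9047°, cos φ = 0.866856.
One radian of longitude at latitude φ spans R cos φ, so Δλ = ΔE / (R cos φ) = -280.1 / (6378000 × 0.866856) = -5.0662e-05 rad = -10.450″.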